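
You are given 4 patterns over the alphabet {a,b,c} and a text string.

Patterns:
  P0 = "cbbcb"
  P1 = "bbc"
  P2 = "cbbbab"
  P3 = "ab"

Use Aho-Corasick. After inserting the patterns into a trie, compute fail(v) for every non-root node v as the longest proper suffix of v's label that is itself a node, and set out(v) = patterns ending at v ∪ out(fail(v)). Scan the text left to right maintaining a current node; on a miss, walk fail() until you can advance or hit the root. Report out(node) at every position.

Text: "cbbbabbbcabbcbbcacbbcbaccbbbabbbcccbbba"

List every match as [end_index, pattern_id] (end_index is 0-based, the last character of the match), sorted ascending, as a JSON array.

Build:
Trie nodes:
  n0 'ε': a→12 b→6 c→1
  n1 'c': b→2
  n2 'cb': b→3
  n3 'cbb': b→9 c→4
  n4 'cbbc': b→5
  n5 'cbbcb': ·  [P0 ends]
  n6 'b': b→7
  n7 'bb': c→8
  n8 'bbc': ·  [P1 ends]
  n9 'cbbb': a→10
  n10 'cbbba': b→11
  n11 'cbbbab': ·  [P2 ends]
  n12 'a': b→13
  n13 'ab': ·  [P3 ends]

BFS fail/out derivation:
  fail(1) 'c': from fail(0)=0 chase 'c': 0 ⇒ 0;  out=∅∪out(0)=∅
  fail(6) 'b': from fail(0)=0 chase 'b': 0 ⇒ 0;  out=∅∪out(0)=∅
  fail(12) 'a': from fail(0)=0 chase 'a': 0 ⇒ 0;  out=∅∪out(0)=∅
  fail(2) 'cb': from fail(1)=0 chase 'b': 0 ⇒ 6;  out=∅∪out(6)=∅
  fail(7) 'bb': from fail(6)=0 chase 'b': 0 ⇒ 6;  out=∅∪out(6)=∅
  fail(13) 'ab': from fail(12)=0 chase 'b': 0 ⇒ 6;  out={3}∪out(6)={3}
  fail(3) 'cbb': from fail(2)=6 chase 'b': 6 ⇒ 7;  out=∅∪out(7)=∅
  fail(8) 'bbc': from fail(7)=6 chase 'c': 6→0 ⇒ 1;  out={1}∪out(1)={1}
  fail(4) 'cbbc': from fail(3)=7 chase 'c': 7 ⇒ 8;  out=∅∪out(8)={1}
  fail(9) 'cbbb': from fail(3)=7 chase 'b': 7→6 ⇒ 7;  out=∅∪out(7)=∅
  fail(5) 'cbbcb': from fail(4)=8 chase 'b': 8→1 ⇒ 2;  out={0}∪out(2)={0}
  fail(10) 'cbbba': from fail(9)=7 chase 'a': 7→6→0 ⇒ 12;  out=∅∪out(12)=∅
  fail(11) 'cbbbab': from fail(10)=12 chase 'b': 12 ⇒ 13;  out={2}∪out(13)={2,3}

Text stream:
i=0 'c': node 0→1
i=1 'b': node 1→2
i=2 'b': node 2→3
i=3 'b': node 3→9
i=4 'a': node 9→10
i=5 'b': node 10→11  ** P2@[0:5],P3@[4:5]
i=6 'b': node 11→7 ·f
i=7 'b': node 7→7 ·f
i=8 'c': node 7→8  ** P1@[6:8]
i=9 'a': node 8→12 ·f
i=10 'b': node 12→13  ** P3@[9:10]
i=11 'b': node 13→7 ·f
i=12 'c': node 7→8  ** P1@[10:12]
i=13 'b': node 8→2 ·f
i=14 'b': node 2→3
i=15 'c': node 3→4  ** P1@[13:15]
i=16 'a': node 4→12 ·f
i=17 'c': node 12→1 ·f
i=18 'b': node 1→2
i=19 'b': node 2→3
i=20 'c': node 3→4  ** P1@[18:20]
i=21 'b': node 4→5  ** P0@[17:21]
i=22 'a': node 5→12 ·f
i=23 'c': node 12→1 ·f
i=24 'c': node 1→1 ·f
i=25 'b': node 1→2
i=26 'b': node 2→3
i=27 'b': node 3→9
i=28 'a': node 9→10
i=29 'b': node 10→11  ** P2@[24:29],P3@[28:29]
i=30 'b': node 11→7 ·f
i=31 'b': node 7→7 ·f
i=32 'c': node 7→8  ** P1@[30:32]
i=33 'c': node 8→1 ·f
i=34 'c': node 1→1 ·f
i=35 'b': node 1→2
i=36 'b': node 2→3
i=37 'b': node 3→9
i=38 'a': node 9→10

Matches: [[5,2],[5,3],[8,1],[10,3],[12,1],[15,1],[20,1],[21,0],[29,2],[29,3],[32,1]]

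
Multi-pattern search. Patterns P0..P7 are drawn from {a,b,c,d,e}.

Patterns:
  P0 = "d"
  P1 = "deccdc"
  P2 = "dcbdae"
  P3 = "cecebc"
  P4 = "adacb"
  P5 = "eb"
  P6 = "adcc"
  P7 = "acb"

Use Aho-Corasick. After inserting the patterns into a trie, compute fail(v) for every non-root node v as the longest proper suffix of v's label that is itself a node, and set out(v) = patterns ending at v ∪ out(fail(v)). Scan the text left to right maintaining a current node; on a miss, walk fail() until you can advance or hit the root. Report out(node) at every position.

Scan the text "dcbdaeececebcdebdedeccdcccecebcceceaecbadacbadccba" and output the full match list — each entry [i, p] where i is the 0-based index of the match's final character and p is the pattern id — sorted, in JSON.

Build automaton:
Trie (insert patterns):
  n0 'ε': a→18 c→12 d→1 e→23
  n1 'd': c→7 e→2  ←P0
  n2 'de': c→3
  n3 'dec': c→4
  n4 'decc': d→5
  n5 'deccd': c→6
  n6 'deccdc': ·  ←P1
  n7 'dc': b→8
  n8 'dcb': d→9
  n9 'dcbd': a→10
  n10 'dcbda': e→11
  n11 'dcbdae': ·  ←P2
  n12 'c': e→13
  n13 'ce': c→14
  n14 'cec': e→15
  n15 'cece': b→16
  n16 'ceceb': c→17
  n17 'cecebc': ·  ←P3
  n18 'a': c→27 d→19
  n19 'ad': a→20 c→25
  n20 'ada': c→21
  n21 'adac': b→22
  n22 'adacb': ·  ←P4
  n23 'e': b→24
  n24 'eb': ·  ←P5
  n25 'adc': c→26
  n26 'adcc': ·  ←P6
  n27 'ac': b→28
  n28 'acb': ·  ←P7

Failure links (BFS by depth):
  fail(1) 'd': from fail(0)=0 chase 'd': 0 ⇒ 0;  out={0}∪out(0)={0}
  fail(12) 'c': from fail(0)=0 chase 'c': 0 ⇒ 0;  out=∅∪out(0)=∅
  fail(18) 'a': from fail(0)=0 chase 'a': 0 ⇒ 0;  out=∅∪out(0)=∅
  fail(23) 'e': from fail(0)=0 chase 'e': 0 ⇒ 0;  out=∅∪out(0)=∅
  fail(2) 'de': from fail(1)=0 chase 'e': 0 ⇒ 23;  out=∅∪out(23)=∅
  fail(7) 'dc': from fail(1)=0 chase 'c': 0 ⇒ 12;  out=∅∪out(12)=∅
  fail(13) 'ce': from fail(12)=0 chase 'e': 0 ⇒ 23;  out=∅∪out(23)=∅
  fail(19) 'ad': from fail(18)=0 chase 'd': 0 ⇒ 1;  out=∅∪out(1)={0}
  fail(24) 'eb': from fail(23)=0 chase 'b': 0 ⇒ 0;  out={5}∪out(0)={5}
  fail(27) 'ac': from fail(18)=0 chase 'c': 0 ⇒ 12;  out=∅∪out(12)=∅
  fail(3) 'dec': from fail(2)=23 chase 'c': 23→0 ⇒ 12;  out=∅∪out(12)=∅
  fail(8) 'dcb': from fail(7)=12 chase 'b': 12→0 ⇒ 0;  out=∅∪out(0)=∅
  fail(14) 'cec': from fail(13)=23 chase 'c': 23→0 ⇒ 12;  out=∅∪out(12)=∅
  fail(20) 'ada': from fail(19)=1 chase 'a': 1→0 ⇒ 18;  out=∅∪out(18)=∅
  fail(25) 'adc': from fail(19)=1 chase 'c': 1 ⇒ 7;  out=∅∪out(7)=∅
  fail(28) 'acb': from fail(27)=12 chase 'b': 12→0 ⇒ 0;  out={7}∪out(0)={7}
  fail(4) 'decc': from fail(3)=12 chase 'c': 12→0 ⇒ 12;  out=∅∪out(12)=∅
  fail(9) 'dcbd': from fail(8)=0 chase 'd': 0 ⇒ 1;  out=∅∪out(1)={0}
  fail(15) 'cece': from fail(14)=12 chase 'e': 12 ⇒ 13;  out=∅∪out(13)=∅
  fail(21) 'adac': from fail(20)=18 chase 'c': 18 ⇒ 27;  out=∅∪out(27)=∅
  fail(26) 'adcc': from fail(25)=7 chase 'c': 7→12→0 ⇒ 12;  out={6}∪out(12)={6}
  fail(5) 'deccd': from fail(4)=12 chase 'd': 12→0 ⇒ 1;  out=∅∪out(1)={0}
  fail(10) 'dcbda': from fail(9)=1 chase 'a': 1→0 ⇒ 18;  out=∅∪out(18)=∅
  fail(16) 'ceceb': from fail(15)=13 chase 'b': 13→23 ⇒ 24;  out=∅∪out(24)={5}
  fail(22) 'adacb': from fail(21)=27 chase 'b': 27 ⇒ 28;  out={4}∪out(28)={4,7}
  fail(6) 'deccdc': from fail(5)=1 chase 'c': 1 ⇒ 7;  out={1}∪out(7)={1}
  fail(11) 'dcbdae': from fail(10)=18 chase 'e': 18→0 ⇒ 23;  out={2}∪out(23)={2}
  fail(17) 'cecebc': from fail(16)=24 chase 'c': 24→0 ⇒ 12;  out={3}∪out(12)={3}

Scan:
i=0 'd': node 0→1  → match P0@[0:0]
i=1 'c': node 1→7
i=2 'b': node 7→8
i=3 'd': node 8→9  → match P0@[3:3]
i=4 'a': node 9→10
i=5 'e': node 10→11  → match P2@[0:5]
i=6 'e': node 11→23 (fail-walked)
i=7 'c': node 23→12 (fail-walked)
i=8 'e': node 12→13
i=9 'c': node 13→14
i=10 'e': node 14→15
i=11 'b': node 15→16  → match P5@[10:11]
i=12 'c': node 16→17  → match P3@[7:12]
i=13 'd': node 17→1 (fail-walked)  → match P0@[13:13]
i=14 'e': node 1→2
i=15 'b': node 2→24 (fail-walked)  → match P5@[14:15]
i=16 'd': node 24→1 (fail-walked)  → match P0@[16:16]
i=17 'e': node 1→2
i=18 'd': node 2→1 (fail-walked)  → match P0@[18:18]
i=19 'e': node 1→2
i=20 'c': node 2→3
i=21 'c': node 3→4
i=22 'd': node 4→5  → match P0@[22:22]
i=23 'c': node 5→6  → match P1@[18:23]
i=24 'c': node 6→12 (fail-walked)
i=25 'c': node 12→12 (fail-walked)
i=26 'e': node 12→13
i=27 'c': node 13→14
i=28 'e': node 14→15
i=29 'b': node 15→16  → match P5@[28:29]
i=30 'c': node 16→17  → match P3@[25:30]
i=31 'c': node 17→12 (fail-walked)
i=32 'e': node 12→13
i=33 'c': node 13→14
i=34 'e': node 14→15
i=35 'a': node 15→18 (fail-walked)
i=36 'e': node 18→23 (fail-walked)
i=37 'c': node 23→12 (fail-walked)
i=38 'b': node 12→0 (fail-walked)
i=39 'a': node 0→18
i=40 'd': node 18→19  → match P0@[40:40]
i=41 'a': node 19→20
i=42 'c': node 20→21
i=43 'b': node 21→22  → match P4@[39:43],P7@[41:43]
i=44 'a': node 22→18 (fail-walked)
i=45 'd': node 18→19  → match P0@[45:45]
i=46 'c': node 19→25
i=47 'c': node 25→26  → match P6@[44:47]
i=48 'b': node 26→0 (fail-walked)
i=49 'a': node 0→18

Matches: [[0,0],[3,0],[5,2],[11,5],[12,3],[13,0],[15,5],[16,0],[18,0],[22,0],[23,1],[29,5],[30,3],[40,0],[43,4],[43,7],[45,0],[47,6]]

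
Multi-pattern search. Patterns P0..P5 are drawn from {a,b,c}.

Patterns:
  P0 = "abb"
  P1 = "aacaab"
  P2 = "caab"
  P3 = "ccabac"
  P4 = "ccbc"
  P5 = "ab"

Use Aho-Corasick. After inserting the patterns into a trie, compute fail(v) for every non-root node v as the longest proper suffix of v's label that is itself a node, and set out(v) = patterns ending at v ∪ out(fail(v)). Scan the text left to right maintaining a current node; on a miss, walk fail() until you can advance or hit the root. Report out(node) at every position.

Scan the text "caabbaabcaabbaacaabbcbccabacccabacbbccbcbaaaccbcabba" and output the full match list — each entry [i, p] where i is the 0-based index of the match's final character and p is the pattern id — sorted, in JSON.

Construct AC machine:
Trie nodes:
  0='ε' goto a→1 c→9
  1='a' goto a→4 b→2
  2='ab' goto b→3  [P5 ends]
  3='abb' goto ·  [P0 ends]
  4='aa' goto c→5
  5='aac' goto a→6
  6='aaca' goto a→7
  7='aacaa' goto b→8
  8='aacaab' goto ·  [P1 ends]
  9='c' goto a→10 c→13
  10='ca' goto a→11
  11='caa' goto b→12
  12='caab' goto ·  [P2 ends]
  13='cc' goto a→14 b→18
  14='cca' goto b→15
  15='ccab' goto a→16
  16='ccaba' goto c→17
  17='ccabac' goto ·  [P3 ends]
  18='ccb' goto c→19
  19='ccbc' goto ·  [P4 ends]

Failure links (BFS by depth):
  n1('a'): parent n0 fail=0; on 'a' 0 → fail=0;  out ∅∪∅=∅
  n9('c'): parent n0 fail=0; on 'c' 0 → fail=0;  out ∅∪∅=∅
  n2('ab'): parent n1 fail=0; on 'b' 0 → fail=0;  out {5}∪∅={5}
  n4('aa'): parent n1 fail=0; on 'a' 0 → fail=1;  out ∅∪∅=∅
  n10('ca'): parent n9 fail=0; on 'a' 0 → fail=1;  out ∅∪∅=∅
  n13('cc'): parent n9 fail=0; on 'c' 0 → fail=9;  out ∅∪∅=∅
  n3('abb'): parent n2 fail=0; on 'b' 0 → fail=0;  out {0}∪∅={0}
  n5('aac'): parent n4 fail=1; on 'c' 1→0 → fail=9;  out ∅∪∅=∅
  n11('caa'): parent n10 fail=1; on 'a' 1 → fail=4;  out ∅∪∅=∅
  n14('cca'): parent n13 fail=9; on 'a' 9 → fail=10;  out ∅∪∅=∅
  n18('ccb'): parent n13 fail=9; on 'b' 9→0 → fail=0;  out ∅∪∅=∅
  n6('aaca'): parent n5 fail=9; on 'a' 9 → fail=10;  out ∅∪∅=∅
  n12('caab'): parent n11 fail=4; on 'b' 4→1 → fail=2;  out {2}∪{5}={2,5}
  n15('ccab'): parent n14 fail=10; on 'b' 10→1 → fail=2;  out ∅∪{5}={5}
  n19('ccbc'): parent n18 fail=0; on 'c' 0 → fail=9;  out {4}∪∅={4}
  n7('aacaa'): parent n6 fail=10; on 'a' 10 → fail=11;  out ∅∪∅=∅
  n16('ccaba'): parent n15 fail=2; on 'a' 2→0 → fail=1;  out ∅∪∅=∅
  n8('aacaab'): parent n7 fail=11; on 'b' 11 → fail=12;  out {1}∪{2,5}={1,2,5}
  n17('ccabac'): parent n16 fail=1; on 'c' 1→0 → fail=9;  out {3}∪∅={3}

Run:
i=0 'c': node 0→9
i=1 'a': node 9→10
i=2 'a': node 10→11
i=3 'b': node 11→12  ** P2@[0:3],P5@[2:3]
i=4 'b': node 12→3 (fail-walked)  ** P0@[2:4]
i=5 'a': node 3→1 (fail-walked)
i=6 'a': node 1→4
i=7 'b': node 4→2 (fail-walked)  ** P5@[6:7]
i=8 'c': node 2→9 (fail-walked)
i=9 'a': node 9→10
i=10 'a': node 10→11
i=11 'b': node 11→12  ** P2@[8:11],P5@[10:11]
i=12 'b': node 12→3 (fail-walked)  ** P0@[10:12]
i=13 'a': node 3→1 (fail-walked)
i=14 'a': node 1→4
i=15 'c': node 4→5
i=16 'a': node 5→6
i=17 'a': node 6→7
i=18 'b': node 7→8  ** P1@[13:18],P2@[15:18],P5@[17:18]
i=19 'b': node 8→3 (fail-walked)  ** P0@[17:19]
i=20 'c': node 3→9 (fail-walked)
i=21 'b': node 9→0 (fail-walked)
i=22 'c': node 0→9
i=23 'c': node 9→13
i=24 'a': node 13→14
i=25 'b': node 14→15  ** P5@[24:25]
i=26 'a': node 15→16
i=27 'c': node 16→17  ** P3@[22:27]
i=28 'c': node 17→13 (fail-walked)
i=29 'c': node 13→13 (fail-walked)
i=30 'a': node 13→14
i=31 'b': node 14→15  ** P5@[30:31]
i=32 'a': node 15→16
i=33 'c': node 16→17  ** P3@[28:33]
i=34 'b': node 17→0 (fail-walked)
i=35 'b': node 0→0
i=36 'c': node 0→9
i=37 'c': node 9→13
i=38 'b': node 13→18
i=39 'c': node 18→19  ** P4@[36:39]
i=40 'b': node 19→0 (fail-walked)
i=41 'a': node 0→1
i=42 'a': node 1→4
i=43 'a': node 4→4 (fail-walked)
i=44 'c': node 4→5
i=45 'c': node 5→13 (fail-walked)
i=46 'b': node 13→18
i=47 'c': node 18→19  ** P4@[44:47]
i=48 'a': node 19→10 (fail-walked)
i=49 'b': node 10→2 (fail-walked)  ** P5@[48:49]
i=50 'b': node 2→3  ** P0@[48:50]
i=51 'a': node 3→1 (fail-walked)

Matches: [[3,2],[3,5],[4,0],[7,5],[11,2],[11,5],[12,0],[18,1],[18,2],[18,5],[19,0],[25,5],[27,3],[31,5],[33,3],[39,4],[47,4],[49,5],[50,0]]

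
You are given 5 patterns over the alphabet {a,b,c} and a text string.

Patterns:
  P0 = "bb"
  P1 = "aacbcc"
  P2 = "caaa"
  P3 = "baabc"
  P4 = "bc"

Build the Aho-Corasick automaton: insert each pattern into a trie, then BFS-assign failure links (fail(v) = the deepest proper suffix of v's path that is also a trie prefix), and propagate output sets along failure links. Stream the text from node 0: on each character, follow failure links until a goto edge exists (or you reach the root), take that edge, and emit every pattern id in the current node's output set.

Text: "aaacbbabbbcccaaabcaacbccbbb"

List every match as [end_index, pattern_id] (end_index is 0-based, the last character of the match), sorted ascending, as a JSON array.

Build:
Trie nodes:
  0='ε' goto a→3 b→1 c→9
  1='b' goto a→13 b→2 c→17
  2='bb' goto ·  ←P0
  3='a' goto a→4
  4='aa' goto c→5
  5='aac' goto b→6
  6='aacb' goto c→7
  7='aacbc' goto c→8
  8='aacbcc' goto ·  ←P1
  9='c' goto a→10
  10='ca' goto a→11
  11='caa' goto a→12
  12='caaa' goto ·  ←P2
  13='ba' goto a→14
  14='baa' goto b→15
  15='baab' goto c→16
  16='baabc' goto ·  ←P3
  17='bc' goto ·  ←P4

Failure links (BFS by depth):
  n1('b'): parent n0 fail=0; on 'b' 0 → fail=0;  out ∅∪∅=∅
  n3('a'): parent n0 fail=0; on 'a' 0 → fail=0;  out ∅∪∅=∅
  n9('c'): parent n0 fail=0; on 'c' 0 → fail=0;  out ∅∪∅=∅
  n2('bb'): parent n1 fail=0; on 'b' 0 → fail=1;  out {0}∪∅={0}
  n4('aa'): parent n3 fail=0; on 'a' 0 → fail=3;  out ∅∪∅=∅
  n10('ca'): parent n9 fail=0; on 'a' 0 → fail=3;  out ∅∪∅=∅
  n13('ba'): parent n1 fail=0; on 'a' 0 → fail=3;  out ∅∪∅=∅
  n17('bc'): parent n1 fail=0; on 'c' 0 → fail=9;  out {4}∪∅={4}
  n5('aac'): parent n4 fail=3; on 'c' 3→0 → fail=9;  out ∅∪∅=∅
  n11('caa'): parent n10 fail=3; on 'a' 3 → fail=4;  out ∅∪∅=∅
  n14('baa'): parent n13 fail=3; on 'a' 3 → fail=4;  out ∅∪∅=∅
  n6('aacb'): parent n5 fail=9; on 'b' 9→0 → fail=1;  out ∅∪∅=∅
  n12('caaa'): parent n11 fail=4; on 'a' 4→3 → fail=4;  out {2}∪∅={2}
  n15('baab'): parent n14 fail=4; on 'b' 4→3→0 → fail=1;  out ∅∪∅=∅
  n7('aacbc'): parent n6 fail=1; on 'c' 1 → fail=17;  out ∅∪{4}={4}
  n16('baabc'): parent n15 fail=1; on 'c' 1 → fail=17;  out {3}∪{4}={3,4}
  n8('aacbcc'): parent n7 fail=17; on 'c' 17→9→0 → fail=9;  out {1}∪∅={1}

Run:
[0] read 'a'  n0⇒n3
[1] read 'a'  n3⇒n4
[2] read 'a'  n4⇒n4 (fail-walked)
[3] read 'c'  n4⇒n5
[4] read 'b'  n5⇒n6
[5] read 'b'  n6⇒n2 (fail-walked)  emit P0@[4:5]
[6] read 'a'  n2⇒n13 (fail-walked)
[7] read 'b'  n13⇒n1 (fail-walked)
[8] read 'b'  n1⇒n2  emit P0@[7:8]
[9] read 'b'  n2⇒n2 (fail-walked)  emit P0@[8:9]
[10] read 'c'  n2⇒n17 (fail-walked)  emit P4@[9:10]
[11] read 'c'  n17⇒n9 (fail-walked)
[12] read 'c'  n9⇒n9 (fail-walked)
[13] read 'a'  n9⇒n10
[14] read 'a'  n10⇒n11
[15] read 'a'  n11⇒n12  emit P2@[12:15]
[16] read 'b'  n12⇒n1 (fail-walked)
[17] read 'c'  n1⇒n17  emit P4@[16:17]
[18] read 'a'  n17⇒n10 (fail-walked)
[19] read 'a'  n10⇒n11
[20] read 'c'  n11⇒n5 (fail-walked)
[21] read 'b'  n5⇒n6
[22] read 'c'  n6⇒n7  emit P4@[21:22]
[23] read 'c'  n7⇒n8  emit P1@[18:23]
[24] read 'b'  n8⇒n1 (fail-walked)
[25] read 'b'  n1⇒n2  emit P0@[24:25]
[26] read 'b'  n2⇒n2 (fail-walked)  emit P0@[25:26]

Result: [[5,0],[8,0],[9,0],[10,4],[15,2],[17,4],[22,4],[23,1],[25,0],[26,0]]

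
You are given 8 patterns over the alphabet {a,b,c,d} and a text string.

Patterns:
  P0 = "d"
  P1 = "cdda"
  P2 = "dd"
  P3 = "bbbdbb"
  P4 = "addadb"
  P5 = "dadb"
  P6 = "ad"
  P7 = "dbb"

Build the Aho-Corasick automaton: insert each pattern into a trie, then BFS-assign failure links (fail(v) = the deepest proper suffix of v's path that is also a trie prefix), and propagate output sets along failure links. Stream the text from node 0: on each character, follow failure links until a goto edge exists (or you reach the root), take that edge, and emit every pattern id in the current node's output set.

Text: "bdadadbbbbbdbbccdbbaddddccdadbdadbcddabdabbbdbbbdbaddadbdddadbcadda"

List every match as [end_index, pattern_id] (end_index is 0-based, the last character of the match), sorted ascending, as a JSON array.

Build automaton:
Trie (insert patterns):
  0='ε' goto a→13 b→7 c→2 d→1
  1='d' goto a→19 b→22 d→6  ←P0
  2='c' goto d→3
  3='cd' goto d→4
  4='cdd' goto a→5
  5='cdda' goto ·  ←P1
  6='dd' goto ·  ←P2
  7='b' goto b→8
  8='bb' goto b→9
  9='bbb' goto d→10
  10='bbbd' goto b→11
  11='bbbdb' goto b→12
  12='bbbdbb' goto ·  ←P3
  13='a' goto d→14
  14='ad' goto d→15  ←P6
  15='add' goto a→16
  16='adda' goto d→17
  17='addad' goto b→18
  18='addadb' goto ·  ←P4
  19='da' goto d→20
  20='dad' goto b→21
  21='dadb' goto ·  ←P5
  22='db' goto b→23
  23='dbb' goto ·  ←P7

Failure links (BFS by depth):
  fail(1) 'd': from fail(0)=0 chase 'd': 0 ⇒ 0;  out={0}∪out(0)={0}
  fail(2) 'c': from fail(0)=0 chase 'c': 0 ⇒ 0;  out=∅∪out(0)=∅
  fail(7) 'b': from fail(0)=0 chase 'b': 0 ⇒ 0;  out=∅∪out(0)=∅
  fail(13) 'a': from fail(0)=0 chase 'a': 0 ⇒ 0;  out=∅∪out(0)=∅
  fail(3) 'cd': from fail(2)=0 chase 'd': 0 ⇒ 1;  out=∅∪out(1)={0}
  fail(6) 'dd': from fail(1)=0 chase 'd': 0 ⇒ 1;  out={2}∪out(1)={0,2}
  fail(8) 'bb': from fail(7)=0 chase 'b': 0 ⇒ 7;  out=∅∪out(7)=∅
  fail(14) 'ad': from fail(13)=0 chase 'd': 0 ⇒ 1;  out={6}∪out(1)={0,6}
  fail(19) 'da': from fail(1)=0 chase 'a': 0 ⇒ 13;  out=∅∪out(13)=∅
  fail(22) 'db': from fail(1)=0 chase 'b': 0 ⇒ 7;  out=∅∪out(7)=∅
  fail(4) 'cdd': from fail(3)=1 chase 'd': 1 ⇒ 6;  out=∅∪out(6)={0,2}
  fail(9) 'bbb': from fail(8)=7 chase 'b': 7 ⇒ 8;  out=∅∪out(8)=∅
  fail(15) 'add': from fail(14)=1 chase 'd': 1 ⇒ 6;  out=∅∪out(6)={0,2}
  fail(20) 'dad': from fail(19)=13 chase 'd': 13 ⇒ 14;  out=∅∪out(14)={0,6}
  fail(23) 'dbb': from fail(22)=7 chase 'b': 7 ⇒ 8;  out={7}∪out(8)={7}
  fail(5) 'cdda': from fail(4)=6 chase 'a': 6→1 ⇒ 19;  out={1}∪out(19)={1}
  fail(10) 'bbbd': from fail(9)=8 chase 'd': 8→7→0 ⇒ 1;  out=∅∪out(1)={0}
  fail(16) 'adda': from fail(15)=6 chase 'a': 6→1 ⇒ 19;  out=∅∪out(19)=∅
  fail(21) 'dadb': from fail(20)=14 chase 'b': 14→1 ⇒ 22;  out={5}∪out(22)={5}
  fail(11) 'bbbdb': from fail(10)=1 chase 'b': 1 ⇒ 22;  out=∅∪out(22)=∅
  fail(17) 'addad': from fail(16)=19 chase 'd': 19 ⇒ 20;  out=∅∪out(20)={0,6}
  fail(12) 'bbbdbb': from fail(11)=22 chase 'b': 22 ⇒ 23;  out={3}∪out(23)={3,7}
  fail(18) 'addadb': from fail(17)=20 chase 'b': 20 ⇒ 21;  out={4}∪out(21)={4,5}

Scan:
[0] read 'b'  n0⇒n7
[1] read 'd'  n7⇒n1 ·f  emit P0@[1:1]
[2] read 'a'  n1⇒n19
[3] read 'd'  n19⇒n20  emit P0@[3:3],P6@[2:3]
[4] read 'a'  n20⇒n19 ·f
[5] read 'd'  n19⇒n20  emit P0@[5:5],P6@[4:5]
[6] read 'b'  n20⇒n21  emit P5@[3:6]
[7] read 'b'  n21⇒n23 ·f  emit P7@[5:7]
[8] read 'b'  n23⇒n9 ·f
[9] read 'b'  n9⇒n9 ·f
[10] read 'b'  n9⇒n9 ·f
[11] read 'd'  n9⇒n10  emit P0@[11:11]
[12] read 'b'  n10⇒n11
[13] read 'b'  n11⇒n12  emit P3@[8:13],P7@[11:13]
[14] read 'c'  n12⇒n2 ·f
[15] read 'c'  n2⇒n2 ·f
[16] read 'd'  n2⇒n3  emit P0@[16:16]
[17] read 'b'  n3⇒n22 ·f
[18] read 'b'  n22⇒n23  emit P7@[16:18]
[19] read 'a'  n23⇒n13 ·f
[20] read 'd'  n13⇒n14  emit P0@[20:20],P6@[19:20]
[21] read 'd'  n14⇒n15  emit P0@[21:21],P2@[20:21]
[22] read 'd'  n15⇒n6 ·f  emit P0@[22:22],P2@[21:22]
[23] read 'd'  n6⇒n6 ·f  emit P0@[23:23],P2@[22:23]
[24] read 'c'  n6⇒n2 ·f
[25] read 'c'  n2⇒n2 ·f
[26] read 'd'  n2⇒n3  emit P0@[26:26]
[27] read 'a'  n3⇒n19 ·f
[28] read 'd'  n19⇒n20  emit P0@[28:28],P6@[27:28]
[29] read 'b'  n20⇒n21  emit P5@[26:29]
[30] read 'd'  n21⇒n1 ·f  emit P0@[30:30]
[31] read 'a'  n1⇒n19
[32] read 'd'  n19⇒n20  emit P0@[32:32],P6@[31:32]
[33] read 'b'  n20⇒n21  emit P5@[30:33]
[34] read 'c'  n21⇒n2 ·f
[35] read 'd'  n2⇒n3  emit P0@[35:35]
[36] read 'd'  n3⇒n4  emit P0@[36:36],P2@[35:36]
[37] read 'a'  n4⇒n5  emit P1@[34:37]
[38] read 'b'  n5⇒n7 ·f
[39] read 'd'  n7⇒n1 ·f  emit P0@[39:39]
[40] read 'a'  n1⇒n19
[41] read 'b'  n19⇒n7 ·f
[42] read 'b'  n7⇒n8
[43] read 'b'  n8⇒n9
[44] read 'd'  n9⇒n10  emit P0@[44:44]
[45] read 'b'  n10⇒n11
[46] read 'b'  n11⇒n12  emit P3@[41:46],P7@[44:46]
[47] read 'b'  n12⇒n9 ·f
[48] read 'd'  n9⇒n10  emit P0@[48:48]
[49] read 'b'  n10⇒n11
[50] read 'a'  n11⇒n13 ·f
[51] read 'd'  n13⇒n14  emit P0@[51:51],P6@[50:51]
[52] read 'd'  n14⇒n15  emit P0@[52:52],P2@[51:52]
[53] read 'a'  n15⇒n16
[54] read 'd'  n16⇒n17  emit P0@[54:54],P6@[53:54]
[55] read 'b'  n17⇒n18  emit P4@[50:55],P5@[52:55]
[56] read 'd'  n18⇒n1 ·f  emit P0@[56:56]
[57] read 'd'  n1⇒n6  emit P0@[57:57],P2@[56:57]
[58] read 'd'  n6⇒n6 ·f  emit P0@[58:58],P2@[57:58]
[59] read 'a'  n6⇒n19 ·f
[60] read 'd'  n19⇒n20  emit P0@[60:60],P6@[59:60]
[61] read 'b'  n20⇒n21  emit P5@[58:61]
[62] read 'c'  n21⇒n2 ·f
[63] read 'a'  n2⇒n13 ·f
[64] read 'd'  n13⇒n14  emit P0@[64:64],P6@[63:64]
[65] read 'd'  n14⇒n15  emit P0@[65:65],P2@[64:65]
[66] read 'a'  n15⇒n16

Result: [[1,0],[3,0],[3,6],[5,0],[5,6],[6,5],[7,7],[11,0],[13,3],[13,7],[16,0],[18,7],[20,0],[20,6],[21,0],[21,2],[22,0],[22,2],[23,0],[23,2],[26,0],[28,0],[28,6],[29,5],[30,0],[32,0],[32,6],[33,5],[35,0],[36,0],[36,2],[37,1],[39,0],[44,0],[46,3],[46,7],[48,0],[51,0],[51,6],[52,0],[52,2],[54,0],[54,6],[55,4],[55,5],[56,0],[57,0],[57,2],[58,0],[58,2],[60,0],[60,6],[61,5],[64,0],[64,6],[65,0],[65,2]]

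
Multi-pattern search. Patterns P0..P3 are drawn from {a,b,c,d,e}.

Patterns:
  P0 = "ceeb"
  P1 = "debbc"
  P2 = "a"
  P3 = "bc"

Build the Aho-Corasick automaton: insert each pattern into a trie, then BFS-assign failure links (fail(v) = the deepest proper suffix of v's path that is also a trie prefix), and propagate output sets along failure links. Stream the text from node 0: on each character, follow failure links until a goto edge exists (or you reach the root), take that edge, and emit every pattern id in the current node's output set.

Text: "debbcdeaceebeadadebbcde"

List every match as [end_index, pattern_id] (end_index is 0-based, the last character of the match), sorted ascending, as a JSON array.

Build:
Trie nodes:
  n0 'ε': a→10 b→11 c→1 d→5
  n1 'c': e→2
  n2 'ce': e→3
  n3 'cee': b→4
  n4 'ceeb': ·  ←P0
  n5 'd': e→6
  n6 'de': b→7
  n7 'deb': b→8
  n8 'debb': c→9
  n9 'debbc': ·  ←P1
  n10 'a': ·  ←P2
  n11 'b': c→12
  n12 'bc': ·  ←P3

BFS fail/out derivation:
  fail(1) 'c': from fail(0)=0 chase 'c': 0 ⇒ 0;  out=∅∪out(0)=∅
  fail(5) 'd': from fail(0)=0 chase 'd': 0 ⇒ 0;  out=∅∪out(0)=∅
  fail(10) 'a': from fail(0)=0 chase 'a': 0 ⇒ 0;  out={2}∪out(0)={2}
  fail(11) 'b': from fail(0)=0 chase 'b': 0 ⇒ 0;  out=∅∪out(0)=∅
  fail(2) 'ce': from fail(1)=0 chase 'e': 0 ⇒ 0;  out=∅∪out(0)=∅
  fail(6) 'de': from fail(5)=0 chase 'e': 0 ⇒ 0;  out=∅∪out(0)=∅
  fail(12) 'bc': from fail(11)=0 chase 'c': 0 ⇒ 1;  out={3}∪out(1)={3}
  fail(3) 'cee': from fail(2)=0 chase 'e': 0 ⇒ 0;  out=∅∪out(0)=∅
  fail(7) 'deb': from fail(6)=0 chase 'b': 0 ⇒ 11;  out=∅∪out(11)=∅
  fail(4) 'ceeb': from fail(3)=0 chase 'b': 0 ⇒ 11;  out={0}∪out(11)={0}
  fail(8) 'debb': from fail(7)=11 chase 'b': 11→0 ⇒ 11;  out=∅∪out(11)=∅
  fail(9) 'debbc': from fail(8)=11 chase 'c': 11 ⇒ 12;  out={1}∪out(12)={1,3}

Scan:
i=0 'd': node 0→5
i=1 'e': node 5→6
i=2 'b': node 6→7
i=3 'b': node 7→8
i=4 'c': node 8→9  emit P1@[0:4],P3@[3:4]
i=5 'd': node 9→5 (fail-walked)
i=6 'e': node 5→6
i=7 'a': node 6→10 (fail-walked)  emit P2@[7:7]
i=8 'c': node 10→1 (fail-walked)
i=9 'e': node 1→2
i=10 'e': node 2→3
i=11 'b': node 3→4  emit P0@[8:11]
i=12 'e': node 4→0 (fail-walked)
i=13 'a': node 0→10  emit P2@[13:13]
i=14 'd': node 10→5 (fail-walked)
i=15 'a': node 5→10 (fail-walked)  emit P2@[15:15]
i=16 'd': node 10→5 (fail-walked)
i=17 'e': node 5→6
i=18 'b': node 6→7
i=19 'b': node 7→8
i=20 'c': node 8→9  emit P1@[16:20],P3@[19:20]
i=21 'd': node 9→5 (fail-walked)
i=22 'e': node 5→6

All matches (sorted): [[4,1],[4,3],[7,2],[11,0],[13,2],[15,2],[20,1],[20,3]]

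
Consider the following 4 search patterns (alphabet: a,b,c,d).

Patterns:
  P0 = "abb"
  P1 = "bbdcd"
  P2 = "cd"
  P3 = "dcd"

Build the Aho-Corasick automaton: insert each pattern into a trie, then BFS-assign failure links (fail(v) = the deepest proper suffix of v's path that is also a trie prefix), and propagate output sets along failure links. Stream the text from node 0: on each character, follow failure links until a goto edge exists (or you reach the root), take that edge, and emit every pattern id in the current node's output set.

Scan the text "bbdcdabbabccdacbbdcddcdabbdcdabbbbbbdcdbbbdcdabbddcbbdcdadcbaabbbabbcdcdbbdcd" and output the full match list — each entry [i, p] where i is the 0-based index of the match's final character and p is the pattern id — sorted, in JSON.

Build automaton:
Trie nodes:
  n0 'ε': a→1 b→4 c→9 d→11
  n1 'a': b→2
  n2 'ab': b→3
  n3 'abb': ·  ←P0
  n4 'b': b→5
  n5 'bb': d→6
  n6 'bbd': c→7
  n7 'bbdc': d→8
  n8 'bbdcd': ·  ←P1
  n9 'c': d→10
  n10 'cd': ·  ←P2
  n11 'd': c→12
  n12 'dc': d→13
  n13 'dcd': ·  ←P3

Failure links (BFS by depth):
  fail(1) 'a': from fail(0)=0 chase 'a': 0 ⇒ 0;  out=∅∪out(0)=∅
  fail(4) 'b': from fail(0)=0 chase 'b': 0 ⇒ 0;  out=∅∪out(0)=∅
  fail(9) 'c': from fail(0)=0 chase 'c': 0 ⇒ 0;  out=∅∪out(0)=∅
  fail(11) 'd': from fail(0)=0 chase 'd': 0 ⇒ 0;  out=∅∪out(0)=∅
  fail(2) 'ab': from fail(1)=0 chase 'b': 0 ⇒ 4;  out=∅∪out(4)=∅
  fail(5) 'bb': from fail(4)=0 chase 'b': 0 ⇒ 4;  out=∅∪out(4)=∅
  fail(10) 'cd': from fail(9)=0 chase 'd': 0 ⇒ 11;  out={2}∪out(11)={2}
  fail(12) 'dc': from fail(11)=0 chase 'c': 0 ⇒ 9;  out=∅∪out(9)=∅
  fail(3) 'abb': from fail(2)=4 chase 'b': 4 ⇒ 5;  out={0}∪out(5)={0}
  fail(6) 'bbd': from fail(5)=4 chase 'd': 4→0 ⇒ 11;  out=∅∪out(11)=∅
  fail(13) 'dcd': from fail(12)=9 chase 'd': 9 ⇒ 10;  out={3}∪out(10)={2,3}
  fail(7) 'bbdc': from fail(6)=11 chase 'c': 11 ⇒ 12;  out=∅∪out(12)=∅
  fail(8) 'bbdcd': from fail(7)=12 chase 'd': 12 ⇒ 13;  out={1}∪out(13)={1,2,3}

Scan:
i=0 'b': node 0→4
i=1 'b': node 4→5
i=2 'd': node 5→6
i=3 'c': node 6→7
i=4 'd': node 7→8  ** P1@[0:4],P2@[3:4],P3@[2:4]
i=5 'a': node 8→1 (via fail)
i=6 'b': node 1→2
i=7 'b': node 2→3  ** P0@[5:7]
i=8 'a': node 3→1 (via fail)
i=9 'b': node 1→2
i=10 'c': node 2→9 (via fail)
i=11 'c': node 9→9 (via fail)
i=12 'd': node 9→10  ** P2@[11:12]
i=13 'a': node 10→1 (via fail)
i=14 'c': node 1→9 (via fail)
i=15 'b': node 9→4 (via fail)
i=16 'b': node 4→5
i=17 'd': node 5→6
i=18 'c': node 6→7
i=19 'd': node 7→8  ** P1@[15:19],P2@[18:19],P3@[17:19]
i=20 'd': node 8→11 (via fail)
i=21 'c': node 11→12
i=22 'd': node 12→13  ** P2@[21:22],P3@[20:22]
i=23 'a': node 13→1 (via fail)
i=24 'b': node 1→2
i=25 'b': node 2→3  ** P0@[23:25]
i=26 'd': node 3→6 (via fail)
i=27 'c': node 6→7
i=28 'd': node 7→8  ** P1@[24:28],P2@[27:28],P3@[26:28]
i=29 'a': node 8→1 (via fail)
i=30 'b': node 1→2
i=31 'b': node 2→3  ** P0@[29:31]
i=32 'b': node 3→5 (via fail)
i=33 'b': node 5→5 (via fail)
i=34 'b': node 5→5 (via fail)
i=35 'b': node 5→5 (via fail)
i=36 'd': node 5→6
i=37 'c': node 6→7
i=38 'd': node 7→8  ** P1@[34:38],P2@[37:38],P3@[36:38]
i=39 'b': node 8→4 (via fail)
i=40 'b': node 4→5
i=41 'b': node 5→5 (via fail)
i=42 'd': node 5→6
i=43 'c': node 6→7
i=44 'd': node 7→8  ** P1@[40:44],P2@[43:44],P3@[42:44]
i=45 'a': node 8→1 (via fail)
i=46 'b': node 1→2
i=47 'b': node 2→3  ** P0@[45:47]
i=48 'd': node 3→6 (via fail)
i=49 'd': node 6→11 (via fail)
i=50 'c': node 11→12
i=51 'b': node 12→4 (via fail)
i=52 'b': node 4→5
i=53 'd': node 5→6
i=54 'c': node 6→7
i=55 'd': node 7→8  ** P1@[51:55],P2@[54:55],P3@[53:55]
i=56 'a': node 8→1 (via fail)
i=57 'd': node 1→11 (via fail)
i=58 'c': node 11→12
i=59 'b': node 12→4 (via fail)
i=60 'a': node 4→1 (via fail)
i=61 'a': node 1→1 (via fail)
i=62 'b': node 1→2
i=63 'b': node 2→3  ** P0@[61:63]
i=64 'b': node 3→5 (via fail)
i=65 'a': node 5→1 (via fail)
i=66 'b': node 1→2
i=67 'b': node 2→3  ** P0@[65:67]
i=68 'c': node 3→9 (via fail)
i=69 'd': node 9→10  ** P2@[68:69]
i=70 'c': node 10→12 (via fail)
i=71 'd': node 12→13  ** P2@[70:71],P3@[69:71]
i=72 'b': node 13→4 (via fail)
i=73 'b': node 4→5
i=74 'd': node 5→6
i=75 'c': node 6→7
i=76 'd': node 7→8  ** P1@[72:76],P2@[75:76],P3@[74:76]

Matches: [[4,1],[4,2],[4,3],[7,0],[12,2],[19,1],[19,2],[19,3],[22,2],[22,3],[25,0],[28,1],[28,2],[28,3],[31,0],[38,1],[38,2],[38,3],[44,1],[44,2],[44,3],[47,0],[55,1],[55,2],[55,3],[63,0],[67,0],[69,2],[71,2],[71,3],[76,1],[76,2],[76,3]]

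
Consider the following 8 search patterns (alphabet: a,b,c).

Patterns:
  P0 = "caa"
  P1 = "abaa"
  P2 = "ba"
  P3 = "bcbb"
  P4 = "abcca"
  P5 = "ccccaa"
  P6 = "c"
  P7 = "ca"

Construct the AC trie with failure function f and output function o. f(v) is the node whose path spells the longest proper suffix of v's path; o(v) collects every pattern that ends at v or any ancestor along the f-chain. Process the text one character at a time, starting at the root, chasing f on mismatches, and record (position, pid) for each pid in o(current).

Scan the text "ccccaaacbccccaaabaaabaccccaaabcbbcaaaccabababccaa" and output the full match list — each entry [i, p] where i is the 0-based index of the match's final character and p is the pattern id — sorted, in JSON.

Build automaton:
Trie nodes:
  n0 'ε': a→4 b→8 c→1
  n1 'c': a→2 c→16  ←P6
  n2 'ca': a→3  ←P7
  n3 'caa': ·  ←P0
  n4 'a': b→5
  n5 'ab': a→6 c→13
  n6 'aba': a→7
  n7 'abaa': ·  ←P1
  n8 'b': a→9 c→10
  n9 'ba': ·  ←P2
  n10 'bc': b→11
  n11 'bcb': b→12
  n12 'bcbb': ·  ←P3
  n13 'abc': c→14
  n14 'abcc': a→15
  n15 'abcca': ·  ←P4
  n16 'cc': c→17
  n17 'ccc': c→18
  n18 'cccc': a→19
  n19 'cccca': a→20
  n20 'ccccaa': ·  ←P5

Failure links (BFS by depth):
  n1('c'): parent n0 fail=0; on 'c' 0 → fail=0;  out {6}∪∅={6}
  n4('a'): parent n0 fail=0; on 'a' 0 → fail=0;  out ∅∪∅=∅
  n8('b'): parent n0 fail=0; on 'b' 0 → fail=0;  out ∅∪∅=∅
  n2('ca'): parent n1 fail=0; on 'a' 0 → fail=4;  out {7}∪∅={7}
  n5('ab'): parent n4 fail=0; on 'b' 0 → fail=8;  out ∅∪∅=∅
  n9('ba'): parent n8 fail=0; on 'a' 0 → fail=4;  out {2}∪∅={2}
  n10('bc'): parent n8 fail=0; on 'c' 0 → fail=1;  out ∅∪{6}={6}
  n16('cc'): parent n1 fail=0; on 'c' 0 → fail=1;  out ∅∪{6}={6}
  n3('caa'): parent n2 fail=4; on 'a' 4→0 → fail=4;  out {0}∪∅={0}
  n6('aba'): parent n5 fail=8; on 'a' 8 → fail=9;  out ∅∪{2}={2}
  n11('bcb'): parent n10 fail=1; on 'b' 1→0 → fail=8;  out ∅∪∅=∅
  n13('abc'): parent n5 fail=8; on 'c' 8 → fail=10;  out ∅∪{6}={6}
  n17('ccc'): parent n16 fail=1; on 'c' 1 → fail=16;  out ∅∪{6}={6}
  n7('abaa'): parent n6 fail=9; on 'a' 9→4→0 → fail=4;  out {1}∪∅={1}
  n12('bcbb'): parent n11 fail=8; on 'b' 8→0 → fail=8;  out {3}∪∅={3}
  n14('abcc'): parent n13 fail=10; on 'c' 10→1 → fail=16;  out ∅∪{6}={6}
  n18('cccc'): parent n17 fail=16; on 'c' 16 → fail=17;  out ∅∪{6}={6}
  n15('abcca'): parent n14 fail=16; on 'a' 16→1 → fail=2;  out {4}∪{7}={4,7}
  n19('cccca'): parent n18 fail=17; on 'a' 17→16→1 → fail=2;  out ∅∪{7}={7}
  n20('ccccaa'): parent n19 fail=2; on 'a' 2 → fail=3;  out {5}∪{0}={0,5}

Text stream:
i=0 'c': node 0→1  ** P6@[0:0]
i=1 'c': node 1→16  ** P6@[1:1]
i=2 'c': node 16→17  ** P6@[2:2]
i=3 'c': node 17→18  ** P6@[3:3]
i=4 'a': node 18→19  ** P7@[3:4]
i=5 'a': node 19→20  ** P0@[3:5],P5@[0:5]
i=6 'a': node 20→4 ·f
i=7 'c': node 4→1 ·f  ** P6@[7:7]
i=8 'b': node 1→8 ·f
i=9 'c': node 8→10  ** P6@[9:9]
i=10 'c': node 10→16 ·f  ** P6@[10:10]
i=11 'c': node 16→17  ** P6@[11:11]
i=12 'c': node 17→18  ** P6@[12:12]
i=13 'a': node 18→19  ** P7@[12:13]
i=14 'a': node 19→20  ** P0@[12:14],P5@[9:14]
i=15 'a': node 20→4 ·f
i=16 'b': node 4→5
i=17 'a': node 5→6  ** P2@[16:17]
i=18 'a': node 6→7  ** P1@[15:18]
i=19 'a': node 7→4 ·f
i=20 'b': node 4→5
i=21 'a': node 5→6  ** P2@[20:21]
i=22 'c': node 6→1 ·f  ** P6@[22:22]
i=23 'c': node 1→16  ** P6@[23:23]
i=24 'c': node 16→17  ** P6@[24:24]
i=25 'c': node 17→18  ** P6@[25:25]
i=26 'a': node 18→19  ** P7@[25:26]
i=27 'a': node 19→20  ** P0@[25:27],P5@[22:27]
i=28 'a': node 20→4 ·f
i=29 'b': node 4→5
i=30 'c': node 5→13  ** P6@[30:30]
i=31 'b': node 13→11 ·f
i=32 'b': node 11→12  ** P3@[29:32]
i=33 'c': node 12→10 ·f  ** P6@[33:33]
i=34 'a': node 10→2 ·f  ** P7@[33:34]
i=35 'a': node 2→3  ** P0@[33:35]
i=36 'a': node 3→4 ·f
i=37 'c': node 4→1 ·f  ** P6@[37:37]
i=38 'c': node 1→16  ** P6@[38:38]
i=39 'a': node 16→2 ·f  ** P7@[38:39]
i=40 'b': node 2→5 ·f
i=41 'a': node 5→6  ** P2@[40:41]
i=42 'b': node 6→5 ·f
i=43 'a': node 5→6  ** P2@[42:43]
i=44 'b': node 6→5 ·f
i=45 'c': node 5→13  ** P6@[45:45]
i=46 'c': node 13→14  ** P6@[46:46]
i=47 'a': node 14→15  ** P4@[43:47],P7@[46:47]
i=48 'a': node 15→3 ·f  ** P0@[46:48]

Matches: [[0,6],[1,6],[2,6],[3,6],[4,7],[5,0],[5,5],[7,6],[9,6],[10,6],[11,6],[12,6],[13,7],[14,0],[14,5],[17,2],[18,1],[21,2],[22,6],[23,6],[24,6],[25,6],[26,7],[27,0],[27,5],[30,6],[32,3],[33,6],[34,7],[35,0],[37,6],[38,6],[39,7],[41,2],[43,2],[45,6],[46,6],[47,4],[47,7],[48,0]]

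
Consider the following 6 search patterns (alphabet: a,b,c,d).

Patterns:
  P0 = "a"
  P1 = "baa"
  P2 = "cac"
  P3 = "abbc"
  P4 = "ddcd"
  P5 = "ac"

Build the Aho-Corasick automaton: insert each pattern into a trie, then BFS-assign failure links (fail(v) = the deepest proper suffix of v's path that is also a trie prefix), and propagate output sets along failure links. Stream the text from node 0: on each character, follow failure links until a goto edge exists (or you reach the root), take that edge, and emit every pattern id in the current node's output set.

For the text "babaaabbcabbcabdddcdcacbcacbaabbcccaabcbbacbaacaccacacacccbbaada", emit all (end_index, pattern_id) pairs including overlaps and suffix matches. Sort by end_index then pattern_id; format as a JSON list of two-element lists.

Build:
Trie nodes:
  n0 'ε': a→1 b→2 c→5 d→11
  n1 'a': b→8 c→15  ←P0
  n2 'b': a→3
  n3 'ba': a→4
  n4 'baa': ·  ←P1
  n5 'c': a→6
  n6 'ca': c→7
  n7 'cac': ·  ←P2
  n8 'ab': b→9
  n9 'abb': c→10
  n10 'abbc': ·  ←P3
  n11 'd': d→12
  n12 'dd': c→13
  n13 'ddc': d→14
  n14 'ddcd': ·  ←P4
  n15 'ac': ·  ←P5

BFS fail/out derivation:
  n1('a'): parent n0 fail=0; on 'a' 0 → fail=0;  out {0}∪∅={0}
  n2('b'): parent n0 fail=0; on 'b' 0 → fail=0;  out ∅∪∅=∅
  n5('c'): parent n0 fail=0; on 'c' 0 → fail=0;  out ∅∪∅=∅
  n11('d'): parent n0 fail=0; on 'd' 0 → fail=0;  out ∅∪∅=∅
  n3('ba'): parent n2 fail=0; on 'a' 0 → fail=1;  out ∅∪{0}={0}
  n6('ca'): parent n5 fail=0; on 'a' 0 → fail=1;  out ∅∪{0}={0}
  n8('ab'): parent n1 fail=0; on 'b' 0 → fail=2;  out ∅∪∅=∅
  n12('dd'): parent n11 fail=0; on 'd' 0 → fail=11;  out ∅∪∅=∅
  n15('ac'): parent n1 fail=0; on 'c' 0 → fail=5;  out {5}∪∅={5}
  n4('baa'): parent n3 fail=1; on 'a' 1→0 → fail=1;  out {1}∪{0}={0,1}
  n7('cac'): parent n6 fail=1; on 'c' 1 → fail=15;  out {2}∪{5}={2,5}
  n9('abb'): parent n8 fail=2; on 'b' 2→0 → fail=2;  out ∅∪∅=∅
  n13('ddc'): parent n12 fail=11; on 'c' 11→0 → fail=5;  out ∅∪∅=∅
  n10('abbc'): parent n9 fail=2; on 'c' 2→0 → fail=5;  out {3}∪∅={3}
  n14('ddcd'): parent n13 fail=5; on 'd' 5→0 → fail=11;  out {4}∪∅={4}

Text stream:
i=0 'b': node 0→2
i=1 'a': node 2→3  ** P0@[1:1]
i=2 'b': node 3→8 (via fail)
i=3 'a': node 8→3 (via fail)  ** P0@[3:3]
i=4 'a': node 3→4  ** P0@[4:4],P1@[2:4]
i=5 'a': node 4→1 (via fail)  ** P0@[5:5]
i=6 'b': node 1→8
i=7 'b': node 8→9
i=8 'c': node 9→10  ** P3@[5:8]
i=9 'a': node 10→6 (via fail)  ** P0@[9:9]
i=10 'b': node 6→8 (via fail)
i=11 'b': node 8→9
i=12 'c': node 9→10  ** P3@[9:12]
i=13 'a': node 10→6 (via fail)  ** P0@[13:13]
i=14 'b': node 6→8 (via fail)
i=15 'd': node 8→11 (via fail)
i=16 'd': node 11→12
i=17 'd': node 12→12 (via fail)
i=18 'c': node 12→13
i=19 'd': node 13→14  ** P4@[16:19]
i=20 'c': node 14→5 (via fail)
i=21 'a': node 5→6  ** P0@[21:21]
i=22 'c': node 6→7  ** P2@[20:22],P5@[21:22]
i=23 'b': node 7→2 (via fail)
i=24 'c': node 2→5 (via fail)
i=25 'a': node 5→6  ** P0@[25:25]
i=26 'c': node 6→7  ** P2@[24:26],P5@[25:26]
i=27 'b': node 7→2 (via fail)
i=28 'a': node 2→3  ** P0@[28:28]
i=29 'a': node 3→4  ** P0@[29:29],P1@[27:29]
i=30 'b': node 4→8 (via fail)
i=31 'b': node 8→9
i=32 'c': node 9→10  ** P3@[29:32]
i=33 'c': node 10→5 (via fail)
i=34 'c': node 5→5 (via fail)
i=35 'a': node 5→6  ** P0@[35:35]
i=36 'a': node 6→1 (via fail)  ** P0@[36:36]
i=37 'b': node 1→8
i=38 'c': node 8→5 (via fail)
i=39 'b': node 5→2 (via fail)
i=40 'b': node 2→2 (via fail)
i=41 'a': node 2→3  ** P0@[41:41]
i=42 'c': node 3→15 (via fail)  ** P5@[41:42]
i=43 'b': node 15→2 (via fail)
i=44 'a': node 2→3  ** P0@[44:44]
i=45 'a': node 3→4  ** P0@[45:45],P1@[43:45]
i=46 'c': node 4→15 (via fail)  ** P5@[45:46]
i=47 'a': node 15→6 (via fail)  ** P0@[47:47]
i=48 'c': node 6→7  ** P2@[46:48],P5@[47:48]
i=49 'c': node 7→5 (via fail)
i=50 'a': node 5→6  ** P0@[50:50]
i=51 'c': node 6→7  ** P2@[49:51],P5@[50:51]
i=52 'a': node 7→6 (via fail)  ** P0@[52:52]
i=53 'c': node 6→7  ** P2@[51:53],P5@[52:53]
i=54 'a': node 7→6 (via fail)  ** P0@[54:54]
i=55 'c': node 6→7  ** P2@[53:55],P5@[54:55]
i=56 'c': node 7→5 (via fail)
i=57 'c': node 5→5 (via fail)
i=58 'b': node 5→2 (via fail)
i=59 'b': node 2→2 (via fail)
i=60 'a': node 2→3  ** P0@[60:60]
i=61 'a': node 3→4  ** P0@[61:61],P1@[59:61]
i=62 'd': node 4→11 (via fail)
i=63 'a': node 11→1 (via fail)  ** P0@[63:63]

Matches: [[1,0],[3,0],[4,0],[4,1],[5,0],[8,3],[9,0],[12,3],[13,0],[19,4],[21,0],[22,2],[22,5],[25,0],[26,2],[26,5],[28,0],[29,0],[29,1],[32,3],[35,0],[36,0],[41,0],[42,5],[44,0],[45,0],[45,1],[46,5],[47,0],[48,2],[48,5],[50,0],[51,2],[51,5],[52,0],[53,2],[53,5],[54,0],[55,2],[55,5],[60,0],[61,0],[61,1],[63,0]]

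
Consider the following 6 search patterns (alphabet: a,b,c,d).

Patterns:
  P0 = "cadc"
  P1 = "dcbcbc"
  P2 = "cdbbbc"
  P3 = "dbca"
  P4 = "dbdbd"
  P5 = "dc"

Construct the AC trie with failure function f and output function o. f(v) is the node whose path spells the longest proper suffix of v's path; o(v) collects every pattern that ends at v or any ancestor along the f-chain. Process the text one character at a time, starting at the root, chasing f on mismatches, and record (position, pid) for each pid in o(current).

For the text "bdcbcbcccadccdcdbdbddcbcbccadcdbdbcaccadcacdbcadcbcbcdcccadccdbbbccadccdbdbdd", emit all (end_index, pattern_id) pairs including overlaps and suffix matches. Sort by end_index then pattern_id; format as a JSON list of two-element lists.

Construct AC machine:
Trie (insert patterns):
  n0 'ε': c→1 d→5
  n1 'c': a→2 d→11
  n2 'ca': d→3
  n3 'cad': c→4
  n4 'cadc': ·  ←P0
  n5 'd': b→16 c→6
  n6 'dc': b→7  ←P5
  n7 'dcb': c→8
  n8 'dcbc': b→9
  n9 'dcbcb': c→10
  n10 'dcbcbc': ·  ←P1
  n11 'cd': b→12
  n12 'cdb': b→13
  n13 'cdbb': b→14
  n14 'cdbbb': c→15
  n15 'cdbbbc': ·  ←P2
  n16 'db': c→17 d→19
  n17 'dbc': a→18
  n18 'dbca': ·  ←P3
  n19 'dbd': b→20
  n20 'dbdb': d→21
  n21 'dbdbd': ·  ←P4

BFS fail/out derivation:
  fail(1) 'c': from fail(0)=0 chase 'c': 0 ⇒ 0;  out=∅∪out(0)=∅
  fail(5) 'd': from fail(0)=0 chase 'd': 0 ⇒ 0;  out=∅∪out(0)=∅
  fail(2) 'ca': from fail(1)=0 chase 'a': 0 ⇒ 0;  out=∅∪out(0)=∅
  fail(6) 'dc': from fail(5)=0 chase 'c': 0 ⇒ 1;  out={5}∪out(1)={5}
  fail(11) 'cd': from fail(1)=0 chase 'd': 0 ⇒ 5;  out=∅∪out(5)=∅
  fail(16) 'db': from fail(5)=0 chase 'b': 0 ⇒ 0;  out=∅∪out(0)=∅
  fail(3) 'cad': from fail(2)=0 chase 'd': 0 ⇒ 5;  out=∅∪out(5)=∅
  fail(7) 'dcb': from fail(6)=1 chase 'b': 1→0 ⇒ 0;  out=∅∪out(0)=∅
  fail(12) 'cdb': from fail(11)=5 chase 'b': 5 ⇒ 16;  out=∅∪out(16)=∅
  fail(17) 'dbc': from fail(16)=0 chase 'c': 0 ⇒ 1;  out=∅∪out(1)=∅
  fail(19) 'dbd': from fail(16)=0 chase 'd': 0 ⇒ 5;  out=∅∪out(5)=∅
  fail(4) 'cadc': from fail(3)=5 chase 'c': 5 ⇒ 6;  out={0}∪out(6)={0,5}
  fail(8) 'dcbc': from fail(7)=0 chase 'c': 0 ⇒ 1;  out=∅∪out(1)=∅
  fail(13) 'cdbb': from fail(12)=16 chase 'b': 16→0 ⇒ 0;  out=∅∪out(0)=∅
  fail(18) 'dbca': from fail(17)=1 chase 'a': 1 ⇒ 2;  out={3}∪out(2)={3}
  fail(20) 'dbdb': from fail(19)=5 chase 'b': 5 ⇒ 16;  out=∅∪out(16)=∅
  fail(9) 'dcbcb': from fail(8)=1 chase 'b': 1→0 ⇒ 0;  out=∅∪out(0)=∅
  fail(14) 'cdbbb': from fail(13)=0 chase 'b': 0 ⇒ 0;  out=∅∪out(0)=∅
  fail(21) 'dbdbd': from fail(20)=16 chase 'd': 16 ⇒ 19;  out={4}∪out(19)={4}
  fail(10) 'dcbcbc': from fail(9)=0 chase 'c': 0 ⇒ 1;  out={1}∪out(1)={1}
  fail(15) 'cdbbbc': from fail(14)=0 chase 'c': 0 ⇒ 1;  out={2}∪out(1)={2}

Text stream:
pos 0 'b': at 0
pos 1 'd': at 5
pos 2 'c': at 6  emit P5@[1:2]
pos 3 'b': at 7
pos 4 'c': at 8
pos 5 'b': at 9
pos 6 'c': at 10  emit P1@[1:6]
pos 7 'c': at 1 ·f
pos 8 'c': at 1 ·f
pos 9 'a': at 2
pos 10 'd': at 3
pos 11 'c': at 4  emit P0@[8:11],P5@[10:11]
pos 12 'c': at 1 ·f
pos 13 'd': at 11
pos 14 'c': at 6 ·f  emit P5@[13:14]
pos 15 'd': at 11 ·f
pos 16 'b': at 12
pos 17 'd': at 19 ·f
pos 18 'b': at 20
pos 19 'd': at 21  emit P4@[15:19]
pos 20 'd': at 5 ·f
pos 21 'c': at 6  emit P5@[20:21]
pos 22 'b': at 7
pos 23 'c': at 8
pos 24 'b': at 9
pos 25 'c': at 10  emit P1@[20:25]
pos 26 'c': at 1 ·f
pos 27 'a': at 2
pos 28 'd': at 3
pos 29 'c': at 4  emit P0@[26:29],P5@[28:29]
pos 30 'd': at 11 ·f
pos 31 'b': at 12
pos 32 'd': at 19 ·f
pos 33 'b': at 20
pos 34 'c': at 17 ·f
pos 35 'a': at 18  emit P3@[32:35]
pos 36 'c': at 1 ·f
pos 37 'c': at 1 ·f
pos 38 'a': at 2
pos 39 'd': at 3
pos 40 'c': at 4  emit P0@[37:40],P5@[39:40]
pos 41 'a': at 2 ·f
pos 42 'c': at 1 ·f
pos 43 'd': at 11
pos 44 'b': at 12
pos 45 'c': at 17 ·f
pos 46 'a': at 18  emit P3@[43:46]
pos 47 'd': at 3 ·f
pos 48 'c': at 4  emit P0@[45:48],P5@[47:48]
pos 49 'b': at 7 ·f
pos 50 'c': at 8
pos 51 'b': at 9
pos 52 'c': at 10  emit P1@[47:52]
pos 53 'd': at 11 ·f
pos 54 'c': at 6 ·f  emit P5@[53:54]
pos 55 'c': at 1 ·f
pos 56 'c': at 1 ·f
pos 57 'a': at 2
pos 58 'd': at 3
pos 59 'c': at 4  emit P0@[56:59],P5@[58:59]
pos 60 'c': at 1 ·f
pos 61 'd': at 11
pos 62 'b': at 12
pos 63 'b': at 13
pos 64 'b': at 14
pos 65 'c': at 15  emit P2@[60:65]
pos 66 'c': at 1 ·f
pos 67 'a': at 2
pos 68 'd': at 3
pos 69 'c': at 4  emit P0@[66:69],P5@[68:69]
pos 70 'c': at 1 ·f
pos 71 'd': at 11
pos 72 'b': at 12
pos 73 'd': at 19 ·f
pos 74 'b': at 20
pos 75 'd': at 21  emit P4@[71:75]
pos 76 'd': at 5 ·f

Result: [[2,5],[6,1],[11,0],[11,5],[14,5],[19,4],[21,5],[25,1],[29,0],[29,5],[35,3],[40,0],[40,5],[46,3],[48,0],[48,5],[52,1],[54,5],[59,0],[59,5],[65,2],[69,0],[69,5],[75,4]]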